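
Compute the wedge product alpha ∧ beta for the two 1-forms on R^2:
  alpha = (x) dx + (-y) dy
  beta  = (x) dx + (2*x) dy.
alpha ∧ beta = (x*(2*x + y)) dx ∧ dy

Distribute the wedge, using dx_i ∧ dx_j = -dx_j ∧ dx_i and dx_i ∧ dx_i = 0. For each pair (i, j) with i < j, the coefficient of dx_i ∧ dx_j in alpha ∧ beta is (alpha_i * beta_j - alpha_j * beta_i). Collecting: alpha ∧ beta = (x*(2*x + y)) dx ∧ dy.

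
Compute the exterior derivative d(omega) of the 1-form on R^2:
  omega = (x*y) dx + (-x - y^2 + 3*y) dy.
d(omega) = (-x - 1) dx ∧ dy

For a 1-form omega = sum_i f_i dx_i, the exterior derivative is
  d(omega) = sum_{i < j} (∂f_j/∂x_i - ∂f_i/∂x_j) dx_i ∧ dx_j.
  coefficient of dx ∧ dy: ∂f_2/∂x - ∂f_1/∂y = ∂(-x - y^2 + 3*y)/∂x - ∂(x*y)/∂y = -x - 1
Assembling: d(omega) = (-x - 1) dx ∧ dy.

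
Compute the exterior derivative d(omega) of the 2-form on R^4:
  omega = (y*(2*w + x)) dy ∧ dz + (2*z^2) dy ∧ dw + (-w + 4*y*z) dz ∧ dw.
d(omega) = (y) dx ∧ dy ∧ dz + (2*y) dy ∧ dz ∧ dw

For a 2-form omega = sum_{i<j} g_{ij} dx_i ∧ dx_j, the exterior derivative is
  d(omega) = sum_{i<j} d(g_{ij}) ∧ dx_i ∧ dx_j = sum_{i<j, k} (∂g_{ij}/∂x_k) dx_k ∧ dx_i ∧ dx_j.
Expand each term, using dx_k ∧ dx_i ∧ dx_j = sgn(permutation) dx_{(a)} ∧ dx_{(b)} ∧ dx_{(c)} with (a < b < c) sorted:
  d(y*(2*w + x)) includes (∂/∂x)(y*(2*w + x)) dx = (y) dx, which multiplied by dy ∧ dz gives (y) dx ∧ dy ∧ dz
  d(y*(2*w + x)) includes (∂/∂w)(y*(2*w + x)) dw = (2*y) dw, which multiplied by dy ∧ dz gives (2*y) dy ∧ dz ∧ dw
  d(2*z^2) includes (∂/∂z)(2*z^2) dz = (4*z) dz, which multiplied by dy ∧ dw gives (-4*z) dy ∧ dz ∧ dw
  d(-w + 4*y*z) includes (∂/∂y)(-w + 4*y*z) dy = (4*z) dy, which multiplied by dz ∧ dw gives (4*z) dy ∧ dz ∧ dw
Collecting like 3-forms: d(omega) = (y) dx ∧ dy ∧ dz + (2*y) dy ∧ dz ∧ dw.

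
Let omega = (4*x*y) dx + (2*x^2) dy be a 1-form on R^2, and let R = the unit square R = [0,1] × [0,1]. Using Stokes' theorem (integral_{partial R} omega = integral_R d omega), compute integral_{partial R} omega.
integral_(partial R) omega = 0

Stokes: integral_partial_R omega = integral_R d omega with d omega = (∂Q/∂x - ∂P/∂y) dx ∧ dy.
  ∂Q/∂x = 4*x
  ∂P/∂y = 4*x
  integrand = ∂Q/∂x - ∂P/∂y = 0.
Integrating over R: integral_0^1 integral_0^1 (0) dx dy = 0.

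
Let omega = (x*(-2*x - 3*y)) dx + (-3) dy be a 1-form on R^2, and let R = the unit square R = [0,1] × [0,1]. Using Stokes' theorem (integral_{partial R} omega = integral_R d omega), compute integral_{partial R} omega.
integral_(partial R) omega = 3/2

Stokes: integral_partial_R omega = integral_R d omega with d omega = (∂Q/∂x - ∂P/∂y) dx ∧ dy.
  ∂Q/∂x = 0
  ∂P/∂y = -3*x
  integrand = ∂Q/∂x - ∂P/∂y = 3*x.
Integrating over R: integral_0^1 integral_0^1 (3*x) dx dy = 3/2.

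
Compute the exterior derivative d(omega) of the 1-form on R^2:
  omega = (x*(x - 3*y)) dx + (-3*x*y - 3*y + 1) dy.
d(omega) = (3*x - 3*y) dx ∧ dy

For a 1-form omega = sum_i f_i dx_i, the exterior derivative is
  d(omega) = sum_{i < j} (∂f_j/∂x_i - ∂f_i/∂x_j) dx_i ∧ dx_j.
  coefficient of dx ∧ dy: ∂f_2/∂x - ∂f_1/∂y = ∂(-3*x*y - 3*y + 1)/∂x - ∂(x*(x - 3*y))/∂y = 3*x - 3*y
Assembling: d(omega) = (3*x - 3*y) dx ∧ dy.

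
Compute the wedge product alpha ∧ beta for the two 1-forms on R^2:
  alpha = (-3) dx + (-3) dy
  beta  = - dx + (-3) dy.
alpha ∧ beta = (6) dx ∧ dy

Distribute the wedge, using dx_i ∧ dx_j = -dx_j ∧ dx_i and dx_i ∧ dx_i = 0. For each pair (i, j) with i < j, the coefficient of dx_i ∧ dx_j in alpha ∧ beta is (alpha_i * beta_j - alpha_j * beta_i). Collecting: alpha ∧ beta = (6) dx ∧ dy.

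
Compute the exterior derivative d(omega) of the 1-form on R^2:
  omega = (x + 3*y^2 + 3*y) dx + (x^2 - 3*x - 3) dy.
d(omega) = (2*x - 6*y - 6) dx ∧ dy

For a 1-form omega = sum_i f_i dx_i, the exterior derivative is
  d(omega) = sum_{i < j} (∂f_j/∂x_i - ∂f_i/∂x_j) dx_i ∧ dx_j.
  coefficient of dx ∧ dy: ∂f_2/∂x - ∂f_1/∂y = ∂(x^2 - 3*x - 3)/∂x - ∂(x + 3*y^2 + 3*y)/∂y = 2*x - 6*y - 6
Assembling: d(omega) = (2*x - 6*y - 6) dx ∧ dy.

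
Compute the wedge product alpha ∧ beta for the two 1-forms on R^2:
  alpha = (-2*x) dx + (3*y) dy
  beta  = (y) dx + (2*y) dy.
alpha ∧ beta = (-y*(4*x + 3*y)) dx ∧ dy

Distribute the wedge, using dx_i ∧ dx_j = -dx_j ∧ dx_i and dx_i ∧ dx_i = 0. For each pair (i, j) with i < j, the coefficient of dx_i ∧ dx_j in alpha ∧ beta is (alpha_i * beta_j - alpha_j * beta_i). Collecting: alpha ∧ beta = (-y*(4*x + 3*y)) dx ∧ dy.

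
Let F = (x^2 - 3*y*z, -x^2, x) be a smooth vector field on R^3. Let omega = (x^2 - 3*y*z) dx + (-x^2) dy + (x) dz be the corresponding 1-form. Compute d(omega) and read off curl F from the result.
d(omega) = (0) dy ∧ dz + (-3*y - 1) dz ∧ dx + (-2*x + 3*z) dx ∧ dy; curl F = (0, -3*y - 1, -2*x + 3*z)

d omega = sum_{i<j} (∂f_j/∂x_i - ∂f_i/∂x_j) dx_i ∧ dx_j. Under the identification (dy ∧ dz, dz ∧ dx, dx ∧ dy) ↔ (e_x, e_y, e_z), the coefficients are exactly the components of curl F. Compute:
  ∂R/∂y - ∂Q/∂z = (0) - (0) = 0
  ∂P/∂z - ∂R/∂x = (-3*y) - (1) = -3*y - 1
  ∂Q/∂x - ∂P/∂y = (-2*x) - (-3*z) = -2*x + 3*z.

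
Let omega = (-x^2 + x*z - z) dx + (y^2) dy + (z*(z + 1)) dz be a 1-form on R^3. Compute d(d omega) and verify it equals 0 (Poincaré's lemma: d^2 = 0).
d(d omega) = 0

Step 1: d omega = sum_{i<j} (∂f_j/∂x_i - ∂f_i/∂x_j) dx_i ∧ dx_j:
  coeff of dx ∧ dy: 0
  coeff of dx ∧ dz: 1 - x
  coeff of dy ∧ dz: 0
Step 2: Apply d again to each 2-form coefficient. The only possible 3-form in R^3 is dx ∧ dy ∧ dz, with coefficient
  ∂(coeff of dy∧dz)/∂x - ∂(coeff of dx∧dz)/∂y + ∂(coeff of dx∧dy)/∂z
  = ∂/∂x (0) - ∂/∂y (1 - x) + ∂/∂z (0).
Each of these terms simplifies to sums of mixed partials that cancel in pairs. The result is 0 (by equality of mixed partials for smooth functions — Schwarz / Clairaut).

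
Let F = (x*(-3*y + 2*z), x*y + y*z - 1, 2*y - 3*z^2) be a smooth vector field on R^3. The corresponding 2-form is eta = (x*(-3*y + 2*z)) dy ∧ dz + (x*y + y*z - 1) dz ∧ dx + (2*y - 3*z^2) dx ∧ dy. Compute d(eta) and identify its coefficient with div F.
d(eta) = (x - 3*y - 3*z) dx ∧ dy ∧ dz; div F = x - 3*y - 3*z

For a 2-form in R^3 of the form above, applying d gives a 3-form with coefficient ∂P/∂x + ∂Q/∂y + ∂R/∂z:
  ∂P/∂x = -3*y + 2*z
  ∂Q/∂y = x + z
  ∂R/∂z = -6*z
Sum = x - 3*y - 3*z, which is exactly div F.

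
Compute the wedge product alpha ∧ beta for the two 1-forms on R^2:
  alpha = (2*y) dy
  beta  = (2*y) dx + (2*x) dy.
alpha ∧ beta = (-4*y^2) dx ∧ dy

Distribute the wedge, using dx_i ∧ dx_j = -dx_j ∧ dx_i and dx_i ∧ dx_i = 0. For each pair (i, j) with i < j, the coefficient of dx_i ∧ dx_j in alpha ∧ beta is (alpha_i * beta_j - alpha_j * beta_i). Collecting: alpha ∧ beta = (-4*y^2) dx ∧ dy.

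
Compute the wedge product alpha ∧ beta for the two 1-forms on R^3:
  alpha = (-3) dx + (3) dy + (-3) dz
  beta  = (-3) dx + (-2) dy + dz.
alpha ∧ beta = (15) dx ∧ dy + (-12) dx ∧ dz + (-3) dy ∧ dz

Distribute the wedge, using dx_i ∧ dx_j = -dx_j ∧ dx_i and dx_i ∧ dx_i = 0. For each pair (i, j) with i < j, the coefficient of dx_i ∧ dx_j in alpha ∧ beta is (alpha_i * beta_j - alpha_j * beta_i). Collecting: alpha ∧ beta = (15) dx ∧ dy + (-12) dx ∧ dz + (-3) dy ∧ dz.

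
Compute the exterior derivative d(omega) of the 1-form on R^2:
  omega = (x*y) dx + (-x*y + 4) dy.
d(omega) = (-x - y) dx ∧ dy

For a 1-form omega = sum_i f_i dx_i, the exterior derivative is
  d(omega) = sum_{i < j} (∂f_j/∂x_i - ∂f_i/∂x_j) dx_i ∧ dx_j.
  coefficient of dx ∧ dy: ∂f_2/∂x - ∂f_1/∂y = ∂(-x*y + 4)/∂x - ∂(x*y)/∂y = -x - y
Assembling: d(omega) = (-x - y) dx ∧ dy.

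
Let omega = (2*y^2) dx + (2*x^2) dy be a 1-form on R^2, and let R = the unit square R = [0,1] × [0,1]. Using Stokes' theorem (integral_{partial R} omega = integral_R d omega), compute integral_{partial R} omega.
integral_(partial R) omega = 0

Stokes: integral_partial_R omega = integral_R d omega with d omega = (∂Q/∂x - ∂P/∂y) dx ∧ dy.
  ∂Q/∂x = 4*x
  ∂P/∂y = 4*y
  integrand = ∂Q/∂x - ∂P/∂y = 4*x - 4*y.
Integrating over R: integral_0^1 integral_0^1 (4*x - 4*y) dx dy = 0.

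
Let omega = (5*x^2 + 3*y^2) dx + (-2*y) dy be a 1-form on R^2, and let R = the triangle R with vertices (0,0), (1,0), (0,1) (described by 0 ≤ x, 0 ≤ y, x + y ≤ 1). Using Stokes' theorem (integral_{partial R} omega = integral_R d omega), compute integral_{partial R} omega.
integral_(partial R) omega = -1

Stokes: integral_partial_R omega = integral_R d omega with d omega = (∂Q/∂x - ∂P/∂y) dx ∧ dy.
  ∂Q/∂x = 0
  ∂P/∂y = 6*y
  integrand = ∂Q/∂x - ∂P/∂y = -6*y.
Integrating over R: integral_0^1 integral_0^{1-x} (-6*y) dy dx = -1.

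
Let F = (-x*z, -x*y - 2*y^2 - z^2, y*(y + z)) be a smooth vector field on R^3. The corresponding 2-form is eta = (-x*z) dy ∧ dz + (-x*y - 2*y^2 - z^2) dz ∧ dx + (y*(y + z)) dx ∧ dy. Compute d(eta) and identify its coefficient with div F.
d(eta) = (-x - 3*y - z) dx ∧ dy ∧ dz; div F = -x - 3*y - z

For a 2-form in R^3 of the form above, applying d gives a 3-form with coefficient ∂P/∂x + ∂Q/∂y + ∂R/∂z:
  ∂P/∂x = -z
  ∂Q/∂y = -x - 4*y
  ∂R/∂z = y
Sum = -x - 3*y - z, which is exactly div F.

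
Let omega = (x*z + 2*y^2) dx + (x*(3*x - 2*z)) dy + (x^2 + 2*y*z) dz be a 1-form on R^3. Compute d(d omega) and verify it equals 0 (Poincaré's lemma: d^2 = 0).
d(d omega) = 0

Step 1: d omega = sum_{i<j} (∂f_j/∂x_i - ∂f_i/∂x_j) dx_i ∧ dx_j:
  coeff of dx ∧ dy: 6*x - 4*y - 2*z
  coeff of dx ∧ dz: x
  coeff of dy ∧ dz: 2*x + 2*z
Step 2: Apply d again to each 2-form coefficient. The only possible 3-form in R^3 is dx ∧ dy ∧ dz, with coefficient
  ∂(coeff of dy∧dz)/∂x - ∂(coeff of dx∧dz)/∂y + ∂(coeff of dx∧dy)/∂z
  = ∂/∂x (2*x + 2*z) - ∂/∂y (x) + ∂/∂z (6*x - 4*y - 2*z).
Each of these terms simplifies to sums of mixed partials that cancel in pairs. The result is 0 (by equality of mixed partials for smooth functions — Schwarz / Clairaut).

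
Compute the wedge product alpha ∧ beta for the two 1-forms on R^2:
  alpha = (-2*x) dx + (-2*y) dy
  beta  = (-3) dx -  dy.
alpha ∧ beta = (2*x - 6*y) dx ∧ dy

Distribute the wedge, using dx_i ∧ dx_j = -dx_j ∧ dx_i and dx_i ∧ dx_i = 0. For each pair (i, j) with i < j, the coefficient of dx_i ∧ dx_j in alpha ∧ beta is (alpha_i * beta_j - alpha_j * beta_i). Collecting: alpha ∧ beta = (2*x - 6*y) dx ∧ dy.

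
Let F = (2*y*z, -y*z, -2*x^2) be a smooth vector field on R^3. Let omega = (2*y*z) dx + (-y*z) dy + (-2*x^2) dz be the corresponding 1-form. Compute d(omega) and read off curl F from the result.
d(omega) = (y) dy ∧ dz + (4*x + 2*y) dz ∧ dx + (-2*z) dx ∧ dy; curl F = (y, 4*x + 2*y, -2*z)

d omega = sum_{i<j} (∂f_j/∂x_i - ∂f_i/∂x_j) dx_i ∧ dx_j. Under the identification (dy ∧ dz, dz ∧ dx, dx ∧ dy) ↔ (e_x, e_y, e_z), the coefficients are exactly the components of curl F. Compute:
  ∂R/∂y - ∂Q/∂z = (0) - (-y) = y
  ∂P/∂z - ∂R/∂x = (2*y) - (-4*x) = 4*x + 2*y
  ∂Q/∂x - ∂P/∂y = (0) - (2*z) = -2*z.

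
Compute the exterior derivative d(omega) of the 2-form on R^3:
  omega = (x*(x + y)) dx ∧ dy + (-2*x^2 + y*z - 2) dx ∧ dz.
d(omega) = (-z) dx ∧ dy ∧ dz

For a 2-form omega = sum_{i<j} g_{ij} dx_i ∧ dx_j, the exterior derivative is
  d(omega) = sum_{i<j} d(g_{ij}) ∧ dx_i ∧ dx_j = sum_{i<j, k} (∂g_{ij}/∂x_k) dx_k ∧ dx_i ∧ dx_j.
Expand each term, using dx_k ∧ dx_i ∧ dx_j = sgn(permutation) dx_{(a)} ∧ dx_{(b)} ∧ dx_{(c)} with (a < b < c) sorted:
  d(-2*x^2 + y*z - 2) includes (∂/∂y)(-2*x^2 + y*z - 2) dy = (z) dy, which multiplied by dx ∧ dz gives (-z) dx ∧ dy ∧ dz
Collecting like 3-forms: d(omega) = (-z) dx ∧ dy ∧ dz.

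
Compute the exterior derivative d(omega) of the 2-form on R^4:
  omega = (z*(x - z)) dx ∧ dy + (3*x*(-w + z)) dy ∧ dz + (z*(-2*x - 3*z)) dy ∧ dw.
d(omega) = (-3*w + x + z) dx ∧ dy ∧ dz + (-x + 6*z) dy ∧ dz ∧ dw + (-2*z) dx ∧ dy ∧ dw

For a 2-form omega = sum_{i<j} g_{ij} dx_i ∧ dx_j, the exterior derivative is
  d(omega) = sum_{i<j} d(g_{ij}) ∧ dx_i ∧ dx_j = sum_{i<j, k} (∂g_{ij}/∂x_k) dx_k ∧ dx_i ∧ dx_j.
Expand each term, using dx_k ∧ dx_i ∧ dx_j = sgn(permutation) dx_{(a)} ∧ dx_{(b)} ∧ dx_{(c)} with (a < b < c) sorted:
  d(z*(x - z)) includes (∂/∂z)(z*(x - z)) dz = (x - 2*z) dz, which multiplied by dx ∧ dy gives (x - 2*z) dx ∧ dy ∧ dz
  d(3*x*(-w + z)) includes (∂/∂x)(3*x*(-w + z)) dx = (-3*w + 3*z) dx, which multiplied by dy ∧ dz gives (-3*w + 3*z) dx ∧ dy ∧ dz
  d(3*x*(-w + z)) includes (∂/∂w)(3*x*(-w + z)) dw = (-3*x) dw, which multiplied by dy ∧ dz gives (-3*x) dy ∧ dz ∧ dw
  d(z*(-2*x - 3*z)) includes (∂/∂x)(z*(-2*x - 3*z)) dx = (-2*z) dx, which multiplied by dy ∧ dw gives (-2*z) dx ∧ dy ∧ dw
  d(z*(-2*x - 3*z)) includes (∂/∂z)(z*(-2*x - 3*z)) dz = (-2*x - 6*z) dz, which multiplied by dy ∧ dw gives (2*x + 6*z) dy ∧ dz ∧ dw
Collecting like 3-forms: d(omega) = (-3*w + x + z) dx ∧ dy ∧ dz + (-x + 6*z) dy ∧ dz ∧ dw + (-2*z) dx ∧ dy ∧ dw.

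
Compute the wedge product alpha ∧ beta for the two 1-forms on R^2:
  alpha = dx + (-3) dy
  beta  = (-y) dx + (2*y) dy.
alpha ∧ beta = (-y) dx ∧ dy

Distribute the wedge, using dx_i ∧ dx_j = -dx_j ∧ dx_i and dx_i ∧ dx_i = 0. For each pair (i, j) with i < j, the coefficient of dx_i ∧ dx_j in alpha ∧ beta is (alpha_i * beta_j - alpha_j * beta_i). Collecting: alpha ∧ beta = (-y) dx ∧ dy.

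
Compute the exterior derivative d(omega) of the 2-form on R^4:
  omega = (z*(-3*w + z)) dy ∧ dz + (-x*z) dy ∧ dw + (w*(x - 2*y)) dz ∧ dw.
d(omega) = (-2*w + x - 3*z) dy ∧ dz ∧ dw + (-z) dx ∧ dy ∧ dw + (w) dx ∧ dz ∧ dw

For a 2-form omega = sum_{i<j} g_{ij} dx_i ∧ dx_j, the exterior derivative is
  d(omega) = sum_{i<j} d(g_{ij}) ∧ dx_i ∧ dx_j = sum_{i<j, k} (∂g_{ij}/∂x_k) dx_k ∧ dx_i ∧ dx_j.
Expand each term, using dx_k ∧ dx_i ∧ dx_j = sgn(permutation) dx_{(a)} ∧ dx_{(b)} ∧ dx_{(c)} with (a < b < c) sorted:
  d(z*(-3*w + z)) includes (∂/∂w)(z*(-3*w + z)) dw = (-3*z) dw, which multiplied by dy ∧ dz gives (-3*z) dy ∧ dz ∧ dw
  d(-x*z) includes (∂/∂x)(-x*z) dx = (-z) dx, which multiplied by dy ∧ dw gives (-z) dx ∧ dy ∧ dw
  d(-x*z) includes (∂/∂z)(-x*z) dz = (-x) dz, which multiplied by dy ∧ dw gives (x) dy ∧ dz ∧ dw
  d(w*(x - 2*y)) includes (∂/∂x)(w*(x - 2*y)) dx = (w) dx, which multiplied by dz ∧ dw gives (w) dx ∧ dz ∧ dw
  d(w*(x - 2*y)) includes (∂/∂y)(w*(x - 2*y)) dy = (-2*w) dy, which multiplied by dz ∧ dw gives (-2*w) dy ∧ dz ∧ dw
Collecting like 3-forms: d(omega) = (-2*w + x - 3*z) dy ∧ dz ∧ dw + (-z) dx ∧ dy ∧ dw + (w) dx ∧ dz ∧ dw.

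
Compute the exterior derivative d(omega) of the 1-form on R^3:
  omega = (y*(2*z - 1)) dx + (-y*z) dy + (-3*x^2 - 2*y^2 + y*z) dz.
d(omega) = (1 - 2*z) dx ∧ dy + (-6*x - 2*y) dx ∧ dz + (-3*y + z) dy ∧ dz

For a 1-form omega = sum_i f_i dx_i, the exterior derivative is
  d(omega) = sum_{i < j} (∂f_j/∂x_i - ∂f_i/∂x_j) dx_i ∧ dx_j.
  coefficient of dx ∧ dy: ∂f_2/∂x - ∂f_1/∂y = ∂(-y*z)/∂x - ∂(y*(2*z - 1))/∂y = 1 - 2*z
  coefficient of dx ∧ dz: ∂f_3/∂x - ∂f_1/∂z = ∂(-3*x^2 - 2*y^2 + y*z)/∂x - ∂(y*(2*z - 1))/∂z = -6*x - 2*y
  coefficient of dy ∧ dz: ∂f_3/∂y - ∂f_2/∂z = ∂(-3*x^2 - 2*y^2 + y*z)/∂y - ∂(-y*z)/∂z = -3*y + z
Assembling: d(omega) = (1 - 2*z) dx ∧ dy + (-6*x - 2*y) dx ∧ dz + (-3*y + z) dy ∧ dz.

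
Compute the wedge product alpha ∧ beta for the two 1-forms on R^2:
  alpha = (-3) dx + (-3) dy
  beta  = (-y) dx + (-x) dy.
alpha ∧ beta = (3*x - 3*y) dx ∧ dy

Distribute the wedge, using dx_i ∧ dx_j = -dx_j ∧ dx_i and dx_i ∧ dx_i = 0. For each pair (i, j) with i < j, the coefficient of dx_i ∧ dx_j in alpha ∧ beta is (alpha_i * beta_j - alpha_j * beta_i). Collecting: alpha ∧ beta = (3*x - 3*y) dx ∧ dy.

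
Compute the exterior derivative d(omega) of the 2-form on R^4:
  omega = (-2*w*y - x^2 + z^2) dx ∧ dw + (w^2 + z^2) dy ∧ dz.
d(omega) = (2*w) dx ∧ dy ∧ dw + (-2*z) dx ∧ dz ∧ dw + (2*w) dy ∧ dz ∧ dw

For a 2-form omega = sum_{i<j} g_{ij} dx_i ∧ dx_j, the exterior derivative is
  d(omega) = sum_{i<j} d(g_{ij}) ∧ dx_i ∧ dx_j = sum_{i<j, k} (∂g_{ij}/∂x_k) dx_k ∧ dx_i ∧ dx_j.
Expand each term, using dx_k ∧ dx_i ∧ dx_j = sgn(permutation) dx_{(a)} ∧ dx_{(b)} ∧ dx_{(c)} with (a < b < c) sorted:
  d(-2*w*y - x^2 + z^2) includes (∂/∂y)(-2*w*y - x^2 + z^2) dy = (-2*w) dy, which multiplied by dx ∧ dw gives (2*w) dx ∧ dy ∧ dw
  d(-2*w*y - x^2 + z^2) includes (∂/∂z)(-2*w*y - x^2 + z^2) dz = (2*z) dz, which multiplied by dx ∧ dw gives (-2*z) dx ∧ dz ∧ dw
  d(w^2 + z^2) includes (∂/∂w)(w^2 + z^2) dw = (2*w) dw, which multiplied by dy ∧ dz gives (2*w) dy ∧ dz ∧ dw
Collecting like 3-forms: d(omega) = (2*w) dx ∧ dy ∧ dw + (-2*z) dx ∧ dz ∧ dw + (2*w) dy ∧ dz ∧ dw.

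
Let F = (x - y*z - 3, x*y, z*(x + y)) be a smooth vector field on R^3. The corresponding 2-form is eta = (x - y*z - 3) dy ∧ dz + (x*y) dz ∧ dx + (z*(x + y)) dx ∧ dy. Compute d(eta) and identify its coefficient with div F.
d(eta) = (2*x + y + 1) dx ∧ dy ∧ dz; div F = 2*x + y + 1

For a 2-form in R^3 of the form above, applying d gives a 3-form with coefficient ∂P/∂x + ∂Q/∂y + ∂R/∂z:
  ∂P/∂x = 1
  ∂Q/∂y = x
  ∂R/∂z = x + y
Sum = 2*x + y + 1, which is exactly div F.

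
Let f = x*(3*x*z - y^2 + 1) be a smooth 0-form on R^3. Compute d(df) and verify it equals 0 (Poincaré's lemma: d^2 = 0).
d(df) = 0

Step 1: df = sum_i (∂f/∂x_i) dx_i = (6*x*z - y^2 + 1) dx + (-2*x*y) dy + (3*x^2) dz.
Step 2: Apply d again. Using the 1-form formula, the coefficient of dx ∧ dy in d(df) is ∂^2 f/∂x ∂y - ∂^2 f/∂y ∂x = (-2*y) - (-2*y) = 0 (equality of mixed partials for smooth f).
Similarly for dx ∧ dz and dy ∧ dz — all coefficients vanish. So d(df) = 0.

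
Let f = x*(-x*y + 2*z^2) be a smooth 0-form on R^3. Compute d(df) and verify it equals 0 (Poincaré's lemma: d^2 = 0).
d(df) = 0

Step 1: df = sum_i (∂f/∂x_i) dx_i = (-2*x*y + 2*z^2) dx + (-x^2) dy + (4*x*z) dz.
Step 2: Apply d again. Using the 1-form formula, the coefficient of dx ∧ dy in d(df) is ∂^2 f/∂x ∂y - ∂^2 f/∂y ∂x = (-2*x) - (-2*x) = 0 (equality of mixed partials for smooth f).
Similarly for dx ∧ dz and dy ∧ dz — all coefficients vanish. So d(df) = 0.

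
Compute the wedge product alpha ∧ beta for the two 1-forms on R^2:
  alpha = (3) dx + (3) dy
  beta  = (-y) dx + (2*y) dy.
alpha ∧ beta = (9*y) dx ∧ dy

Distribute the wedge, using dx_i ∧ dx_j = -dx_j ∧ dx_i and dx_i ∧ dx_i = 0. For each pair (i, j) with i < j, the coefficient of dx_i ∧ dx_j in alpha ∧ beta is (alpha_i * beta_j - alpha_j * beta_i). Collecting: alpha ∧ beta = (9*y) dx ∧ dy.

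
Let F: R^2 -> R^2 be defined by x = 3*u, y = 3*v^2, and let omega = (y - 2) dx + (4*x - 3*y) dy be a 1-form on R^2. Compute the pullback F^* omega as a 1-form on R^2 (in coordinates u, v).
F^* omega = (9*v^2 - 6) du + (72*u*v - 54*v^3) dv

Using F^*(f dg) = (f ∘ F) d(g ∘ F), substitute each coordinate x_i by F_i(u, v) in f_i, and replace dx_i by d F_i = (∂F_i/∂u) du + (∂F_i/∂v) dv.
  For the x component: f_1(F) = 3*v^2 - 2; d F_1 = (3) du + (0) dv
  For the y component: f_2(F) = 12*u - 9*v^2; d F_2 = (0) du + (6*v) dv
Combining and collecting du, dv coefficients:
  coeff of du: 9*v^2 - 6
  coeff of dv: 72*u*v - 54*v^3
F^* omega = (9*v^2 - 6) du + (72*u*v - 54*v^3) dv.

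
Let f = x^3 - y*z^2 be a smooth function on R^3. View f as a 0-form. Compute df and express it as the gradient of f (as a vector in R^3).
df = (3*x^2) dx + (-z^2) dy + (-2*y*z) dz; grad f = (3*x^2, -z^2, -2*y*z)

For a 0-form f, d f = (∂f/∂x) dx + (∂f/∂y) dy + (∂f/∂z) dz. The components of the vector representation are exactly the entries of grad f in Cartesian coordinates:
  ∂f/∂x = 3*x^2
  ∂f/∂y = -z^2
  ∂f/∂z = -2*y*z.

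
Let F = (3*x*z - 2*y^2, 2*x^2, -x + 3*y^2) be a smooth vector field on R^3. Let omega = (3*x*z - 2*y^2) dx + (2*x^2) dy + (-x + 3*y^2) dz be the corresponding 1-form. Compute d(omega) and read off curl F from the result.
d(omega) = (6*y) dy ∧ dz + (3*x + 1) dz ∧ dx + (4*x + 4*y) dx ∧ dy; curl F = (6*y, 3*x + 1, 4*x + 4*y)

d omega = sum_{i<j} (∂f_j/∂x_i - ∂f_i/∂x_j) dx_i ∧ dx_j. Under the identification (dy ∧ dz, dz ∧ dx, dx ∧ dy) ↔ (e_x, e_y, e_z), the coefficients are exactly the components of curl F. Compute:
  ∂R/∂y - ∂Q/∂z = (6*y) - (0) = 6*y
  ∂P/∂z - ∂R/∂x = (3*x) - (-1) = 3*x + 1
  ∂Q/∂x - ∂P/∂y = (4*x) - (-4*y) = 4*x + 4*y.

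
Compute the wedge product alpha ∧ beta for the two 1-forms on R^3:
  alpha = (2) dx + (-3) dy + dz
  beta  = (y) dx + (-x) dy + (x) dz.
alpha ∧ beta = (-2*x + 3*y) dx ∧ dy + (2*x - y) dx ∧ dz + (-2*x) dy ∧ dz

Distribute the wedge, using dx_i ∧ dx_j = -dx_j ∧ dx_i and dx_i ∧ dx_i = 0. For each pair (i, j) with i < j, the coefficient of dx_i ∧ dx_j in alpha ∧ beta is (alpha_i * beta_j - alpha_j * beta_i). Collecting: alpha ∧ beta = (-2*x + 3*y) dx ∧ dy + (2*x - y) dx ∧ dz + (-2*x) dy ∧ dz.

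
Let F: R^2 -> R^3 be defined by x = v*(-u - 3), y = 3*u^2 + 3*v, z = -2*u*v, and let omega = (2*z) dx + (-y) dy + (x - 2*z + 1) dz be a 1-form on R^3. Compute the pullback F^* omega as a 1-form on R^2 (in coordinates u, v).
F^* omega = (-18*u^3 - 2*u*v^2 - 18*u*v + 6*v^2 - 2*v) du + (-2*u^2*v - 9*u^2 + 18*u*v - 2*u - 9*v) dv

Using F^*(f dg) = (f ∘ F) d(g ∘ F), substitute each coordinate x_i by F_i(u, v) in f_i, and replace dx_i by d F_i = (∂F_i/∂u) du + (∂F_i/∂v) dv.
  For the x component: f_1(F) = -4*u*v; d F_1 = (-v) du + (-u - 3) dv
  For the y component: f_2(F) = -3*u^2 - 3*v; d F_2 = (6*u) du + (3) dv
  For the z component: f_3(F) = 3*u*v - 3*v + 1; d F_3 = (-2*v) du + (-2*u) dv
Combining and collecting du, dv coefficients:
  coeff of du: -18*u^3 - 2*u*v^2 - 18*u*v + 6*v^2 - 2*v
  coeff of dv: -2*u^2*v - 9*u^2 + 18*u*v - 2*u - 9*v
F^* omega = (-18*u^3 - 2*u*v^2 - 18*u*v + 6*v^2 - 2*v) du + (-2*u^2*v - 9*u^2 + 18*u*v - 2*u - 9*v) dv.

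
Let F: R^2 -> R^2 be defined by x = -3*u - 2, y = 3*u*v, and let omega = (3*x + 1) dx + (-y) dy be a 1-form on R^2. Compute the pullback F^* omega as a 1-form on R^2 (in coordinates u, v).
F^* omega = (-9*u*v^2 + 27*u + 15) du + (-9*u^2*v) dv

Using F^*(f dg) = (f ∘ F) d(g ∘ F), substitute each coordinate x_i by F_i(u, v) in f_i, and replace dx_i by d F_i = (∂F_i/∂u) du + (∂F_i/∂v) dv.
  For the x component: f_1(F) = -9*u - 5; d F_1 = (-3) du + (0) dv
  For the y component: f_2(F) = -3*u*v; d F_2 = (3*v) du + (3*u) dv
Combining and collecting du, dv coefficients:
  coeff of du: -9*u*v^2 + 27*u + 15
  coeff of dv: -9*u^2*v
F^* omega = (-9*u*v^2 + 27*u + 15) du + (-9*u^2*v) dv.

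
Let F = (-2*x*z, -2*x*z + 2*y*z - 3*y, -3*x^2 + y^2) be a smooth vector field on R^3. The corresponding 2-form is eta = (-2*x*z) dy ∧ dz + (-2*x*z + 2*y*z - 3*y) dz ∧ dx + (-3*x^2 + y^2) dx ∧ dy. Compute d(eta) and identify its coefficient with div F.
d(eta) = (-3) dx ∧ dy ∧ dz; div F = -3

For a 2-form in R^3 of the form above, applying d gives a 3-form with coefficient ∂P/∂x + ∂Q/∂y + ∂R/∂z:
  ∂P/∂x = -2*z
  ∂Q/∂y = 2*z - 3
  ∂R/∂z = 0
Sum = -3, which is exactly div F.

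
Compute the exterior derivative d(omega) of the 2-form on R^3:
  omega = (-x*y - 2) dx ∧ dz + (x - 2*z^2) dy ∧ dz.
d(omega) = (x + 1) dx ∧ dy ∧ dz

For a 2-form omega = sum_{i<j} g_{ij} dx_i ∧ dx_j, the exterior derivative is
  d(omega) = sum_{i<j} d(g_{ij}) ∧ dx_i ∧ dx_j = sum_{i<j, k} (∂g_{ij}/∂x_k) dx_k ∧ dx_i ∧ dx_j.
Expand each term, using dx_k ∧ dx_i ∧ dx_j = sgn(permutation) dx_{(a)} ∧ dx_{(b)} ∧ dx_{(c)} with (a < b < c) sorted:
  d(-x*y - 2) includes (∂/∂y)(-x*y - 2) dy = (-x) dy, which multiplied by dx ∧ dz gives (x) dx ∧ dy ∧ dz
  d(x - 2*z^2) includes (∂/∂x)(x - 2*z^2) dx = (1) dx, which multiplied by dy ∧ dz gives (1) dx ∧ dy ∧ dz
Collecting like 3-forms: d(omega) = (x + 1) dx ∧ dy ∧ dz.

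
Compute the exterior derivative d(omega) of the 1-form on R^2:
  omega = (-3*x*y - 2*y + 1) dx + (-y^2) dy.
d(omega) = (3*x + 2) dx ∧ dy

For a 1-form omega = sum_i f_i dx_i, the exterior derivative is
  d(omega) = sum_{i < j} (∂f_j/∂x_i - ∂f_i/∂x_j) dx_i ∧ dx_j.
  coefficient of dx ∧ dy: ∂f_2/∂x - ∂f_1/∂y = ∂(-y^2)/∂x - ∂(-3*x*y - 2*y + 1)/∂y = 3*x + 2
Assembling: d(omega) = (3*x + 2) dx ∧ dy.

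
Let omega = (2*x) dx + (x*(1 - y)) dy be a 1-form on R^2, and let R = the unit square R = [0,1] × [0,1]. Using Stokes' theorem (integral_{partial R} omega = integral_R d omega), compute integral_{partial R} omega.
integral_(partial R) omega = 1/2

Stokes: integral_partial_R omega = integral_R d omega with d omega = (∂Q/∂x - ∂P/∂y) dx ∧ dy.
  ∂Q/∂x = 1 - y
  ∂P/∂y = 0
  integrand = ∂Q/∂x - ∂P/∂y = 1 - y.
Integrating over R: integral_0^1 integral_0^1 (1 - y) dx dy = 1/2.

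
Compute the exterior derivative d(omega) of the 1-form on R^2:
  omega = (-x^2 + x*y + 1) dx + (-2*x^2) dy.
d(omega) = (-5*x) dx ∧ dy

For a 1-form omega = sum_i f_i dx_i, the exterior derivative is
  d(omega) = sum_{i < j} (∂f_j/∂x_i - ∂f_i/∂x_j) dx_i ∧ dx_j.
  coefficient of dx ∧ dy: ∂f_2/∂x - ∂f_1/∂y = ∂(-2*x^2)/∂x - ∂(-x^2 + x*y + 1)/∂y = -5*x
Assembling: d(omega) = (-5*x) dx ∧ dy.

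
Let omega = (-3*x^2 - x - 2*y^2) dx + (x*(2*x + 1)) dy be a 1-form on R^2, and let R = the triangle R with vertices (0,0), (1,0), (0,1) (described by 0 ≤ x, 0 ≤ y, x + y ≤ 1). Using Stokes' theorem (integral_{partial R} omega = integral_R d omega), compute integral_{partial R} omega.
integral_(partial R) omega = 11/6

Stokes: integral_partial_R omega = integral_R d omega with d omega = (∂Q/∂x - ∂P/∂y) dx ∧ dy.
  ∂Q/∂x = 4*x + 1
  ∂P/∂y = -4*y
  integrand = ∂Q/∂x - ∂P/∂y = 4*x + 4*y + 1.
Integrating over R: integral_0^1 integral_0^{1-x} (4*x + 4*y + 1) dy dx = 11/6.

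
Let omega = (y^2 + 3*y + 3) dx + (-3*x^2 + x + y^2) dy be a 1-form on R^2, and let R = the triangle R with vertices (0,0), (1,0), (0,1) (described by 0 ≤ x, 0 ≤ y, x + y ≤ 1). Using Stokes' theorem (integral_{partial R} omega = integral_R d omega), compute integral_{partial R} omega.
integral_(partial R) omega = -7/3

Stokes: integral_partial_R omega = integral_R d omega with d omega = (∂Q/∂x - ∂P/∂y) dx ∧ dy.
  ∂Q/∂x = 1 - 6*x
  ∂P/∂y = 2*y + 3
  integrand = ∂Q/∂x - ∂P/∂y = -6*x - 2*y - 2.
Integrating over R: integral_0^1 integral_0^{1-x} (-6*x - 2*y - 2) dy dx = -7/3.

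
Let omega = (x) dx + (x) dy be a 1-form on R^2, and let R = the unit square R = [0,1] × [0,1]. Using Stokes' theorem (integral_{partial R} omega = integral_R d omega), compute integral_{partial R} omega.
integral_(partial R) omega = 1

Stokes: integral_partial_R omega = integral_R d omega with d omega = (∂Q/∂x - ∂P/∂y) dx ∧ dy.
  ∂Q/∂x = 1
  ∂P/∂y = 0
  integrand = ∂Q/∂x - ∂P/∂y = 1.
Integrating over R: integral_0^1 integral_0^1 (1) dx dy = 1.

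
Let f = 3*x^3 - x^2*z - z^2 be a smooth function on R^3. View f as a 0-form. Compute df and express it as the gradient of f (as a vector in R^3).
df = (x*(9*x - 2*z)) dx + (0) dy + (-x^2 - 2*z) dz; grad f = (x*(9*x - 2*z), 0, -x^2 - 2*z)

For a 0-form f, d f = (∂f/∂x) dx + (∂f/∂y) dy + (∂f/∂z) dz. The components of the vector representation are exactly the entries of grad f in Cartesian coordinates:
  ∂f/∂x = x*(9*x - 2*z)
  ∂f/∂y = 0
  ∂f/∂z = -x^2 - 2*z.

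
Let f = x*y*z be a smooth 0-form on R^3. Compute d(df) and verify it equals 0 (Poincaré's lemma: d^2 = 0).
d(df) = 0

Step 1: df = sum_i (∂f/∂x_i) dx_i = (y*z) dx + (x*z) dy + (x*y) dz.
Step 2: Apply d again. Using the 1-form formula, the coefficient of dx ∧ dy in d(df) is ∂^2 f/∂x ∂y - ∂^2 f/∂y ∂x = (z) - (z) = 0 (equality of mixed partials for smooth f).
Similarly for dx ∧ dz and dy ∧ dz — all coefficients vanish. So d(df) = 0.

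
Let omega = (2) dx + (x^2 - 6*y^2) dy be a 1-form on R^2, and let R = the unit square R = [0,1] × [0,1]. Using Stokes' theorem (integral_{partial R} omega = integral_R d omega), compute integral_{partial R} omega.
integral_(partial R) omega = 1

Stokes: integral_partial_R omega = integral_R d omega with d omega = (∂Q/∂x - ∂P/∂y) dx ∧ dy.
  ∂Q/∂x = 2*x
  ∂P/∂y = 0
  integrand = ∂Q/∂x - ∂P/∂y = 2*x.
Integrating over R: integral_0^1 integral_0^1 (2*x) dx dy = 1.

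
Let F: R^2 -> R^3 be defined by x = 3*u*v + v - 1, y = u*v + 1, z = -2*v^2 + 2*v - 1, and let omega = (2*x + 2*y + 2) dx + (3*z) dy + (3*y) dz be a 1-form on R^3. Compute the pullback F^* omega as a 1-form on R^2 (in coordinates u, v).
F^* omega = (3*v*(8*u*v - 2*v^2 + 4*v + 1)) du + (24*u^2*v - 18*u*v^2 + 26*u*v + 3*u - 10*v + 8) dv

Using F^*(f dg) = (f ∘ F) d(g ∘ F), substitute each coordinate x_i by F_i(u, v) in f_i, and replace dx_i by d F_i = (∂F_i/∂u) du + (∂F_i/∂v) dv.
  For the x component: f_1(F) = 8*u*v + 2*v + 2; d F_1 = (3*v) du + (3*u + 1) dv
  For the y component: f_2(F) = -6*v^2 + 6*v - 3; d F_2 = (v) du + (u) dv
  For the z component: f_3(F) = 3*u*v + 3; d F_3 = (0) du + (2 - 4*v) dv
Combining and collecting du, dv coefficients:
  coeff of du: 3*v*(8*u*v - 2*v^2 + 4*v + 1)
  coeff of dv: 24*u^2*v - 18*u*v^2 + 26*u*v + 3*u - 10*v + 8
F^* omega = (3*v*(8*u*v - 2*v^2 + 4*v + 1)) du + (24*u^2*v - 18*u*v^2 + 26*u*v + 3*u - 10*v + 8) dv.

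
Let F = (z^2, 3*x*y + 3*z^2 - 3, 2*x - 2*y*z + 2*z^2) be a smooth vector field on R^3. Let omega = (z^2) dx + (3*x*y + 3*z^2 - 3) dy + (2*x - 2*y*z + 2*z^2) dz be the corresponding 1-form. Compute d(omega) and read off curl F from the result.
d(omega) = (-8*z) dy ∧ dz + (2*z - 2) dz ∧ dx + (3*y) dx ∧ dy; curl F = (-8*z, 2*z - 2, 3*y)

d omega = sum_{i<j} (∂f_j/∂x_i - ∂f_i/∂x_j) dx_i ∧ dx_j. Under the identification (dy ∧ dz, dz ∧ dx, dx ∧ dy) ↔ (e_x, e_y, e_z), the coefficients are exactly the components of curl F. Compute:
  ∂R/∂y - ∂Q/∂z = (-2*z) - (6*z) = -8*z
  ∂P/∂z - ∂R/∂x = (2*z) - (2) = 2*z - 2
  ∂Q/∂x - ∂P/∂y = (3*y) - (0) = 3*y.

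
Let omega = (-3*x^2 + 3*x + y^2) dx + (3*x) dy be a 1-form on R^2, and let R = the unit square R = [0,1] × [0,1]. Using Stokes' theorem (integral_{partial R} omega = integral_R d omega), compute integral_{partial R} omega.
integral_(partial R) omega = 2

Stokes: integral_partial_R omega = integral_R d omega with d omega = (∂Q/∂x - ∂P/∂y) dx ∧ dy.
  ∂Q/∂x = 3
  ∂P/∂y = 2*y
  integrand = ∂Q/∂x - ∂P/∂y = 3 - 2*y.
Integrating over R: integral_0^1 integral_0^1 (3 - 2*y) dx dy = 2.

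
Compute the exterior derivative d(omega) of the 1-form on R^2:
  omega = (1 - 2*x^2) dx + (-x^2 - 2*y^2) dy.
d(omega) = (-2*x) dx ∧ dy

For a 1-form omega = sum_i f_i dx_i, the exterior derivative is
  d(omega) = sum_{i < j} (∂f_j/∂x_i - ∂f_i/∂x_j) dx_i ∧ dx_j.
  coefficient of dx ∧ dy: ∂f_2/∂x - ∂f_1/∂y = ∂(-x^2 - 2*y^2)/∂x - ∂(1 - 2*x^2)/∂y = -2*x
Assembling: d(omega) = (-2*x) dx ∧ dy.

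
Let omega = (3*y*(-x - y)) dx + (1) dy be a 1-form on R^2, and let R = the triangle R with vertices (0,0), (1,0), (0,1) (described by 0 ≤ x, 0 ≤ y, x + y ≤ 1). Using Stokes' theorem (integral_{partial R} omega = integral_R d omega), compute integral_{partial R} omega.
integral_(partial R) omega = 3/2

Stokes: integral_partial_R omega = integral_R d omega with d omega = (∂Q/∂x - ∂P/∂y) dx ∧ dy.
  ∂Q/∂x = 0
  ∂P/∂y = -3*x - 6*y
  integrand = ∂Q/∂x - ∂P/∂y = 3*x + 6*y.
Integrating over R: integral_0^1 integral_0^{1-x} (3*x + 6*y) dy dx = 3/2.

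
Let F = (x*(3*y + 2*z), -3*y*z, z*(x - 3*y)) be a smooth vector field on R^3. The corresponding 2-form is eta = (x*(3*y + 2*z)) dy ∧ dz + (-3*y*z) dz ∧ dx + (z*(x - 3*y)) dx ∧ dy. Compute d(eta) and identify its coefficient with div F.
d(eta) = (x - z) dx ∧ dy ∧ dz; div F = x - z

For a 2-form in R^3 of the form above, applying d gives a 3-form with coefficient ∂P/∂x + ∂Q/∂y + ∂R/∂z:
  ∂P/∂x = 3*y + 2*z
  ∂Q/∂y = -3*z
  ∂R/∂z = x - 3*y
Sum = x - z, which is exactly div F.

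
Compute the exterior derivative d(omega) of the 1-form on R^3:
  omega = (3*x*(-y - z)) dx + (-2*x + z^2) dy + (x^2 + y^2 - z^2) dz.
d(omega) = (3*x - 2) dx ∧ dy + (5*x) dx ∧ dz + (2*y - 2*z) dy ∧ dz

For a 1-form omega = sum_i f_i dx_i, the exterior derivative is
  d(omega) = sum_{i < j} (∂f_j/∂x_i - ∂f_i/∂x_j) dx_i ∧ dx_j.
  coefficient of dx ∧ dy: ∂f_2/∂x - ∂f_1/∂y = ∂(-2*x + z^2)/∂x - ∂(3*x*(-y - z))/∂y = 3*x - 2
  coefficient of dx ∧ dz: ∂f_3/∂x - ∂f_1/∂z = ∂(x^2 + y^2 - z^2)/∂x - ∂(3*x*(-y - z))/∂z = 5*x
  coefficient of dy ∧ dz: ∂f_3/∂y - ∂f_2/∂z = ∂(x^2 + y^2 - z^2)/∂y - ∂(-2*x + z^2)/∂z = 2*y - 2*z
Assembling: d(omega) = (3*x - 2) dx ∧ dy + (5*x) dx ∧ dz + (2*y - 2*z) dy ∧ dz.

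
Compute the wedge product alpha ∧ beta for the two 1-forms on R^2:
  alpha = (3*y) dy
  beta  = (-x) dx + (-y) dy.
alpha ∧ beta = (3*x*y) dx ∧ dy

Distribute the wedge, using dx_i ∧ dx_j = -dx_j ∧ dx_i and dx_i ∧ dx_i = 0. For each pair (i, j) with i < j, the coefficient of dx_i ∧ dx_j in alpha ∧ beta is (alpha_i * beta_j - alpha_j * beta_i). Collecting: alpha ∧ beta = (3*x*y) dx ∧ dy.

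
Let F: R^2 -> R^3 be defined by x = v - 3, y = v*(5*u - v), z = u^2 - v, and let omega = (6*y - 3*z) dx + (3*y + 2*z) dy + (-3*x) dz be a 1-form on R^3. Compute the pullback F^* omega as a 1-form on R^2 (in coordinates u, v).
F^* omega = (10*u^2*v + 75*u*v^2 - 6*u*v + 18*u - 15*v^3 - 10*v^2) du + (10*u^3 + 71*u^2*v - 3*u^2 - 45*u*v^2 + 20*u*v + 6*v^3 - 2*v^2 + 6*v - 9) dv

Using F^*(f dg) = (f ∘ F) d(g ∘ F), substitute each coordinate x_i by F_i(u, v) in f_i, and replace dx_i by d F_i = (∂F_i/∂u) du + (∂F_i/∂v) dv.
  For the x component: f_1(F) = -3*u^2 + 30*u*v - 6*v^2 + 3*v; d F_1 = (0) du + (1) dv
  For the y component: f_2(F) = 2*u^2 + 15*u*v - 3*v^2 - 2*v; d F_2 = (5*v) du + (5*u - 2*v) dv
  For the z component: f_3(F) = 9 - 3*v; d F_3 = (2*u) du + (-1) dv
Combining and collecting du, dv coefficients:
  coeff of du: 10*u^2*v + 75*u*v^2 - 6*u*v + 18*u - 15*v^3 - 10*v^2
  coeff of dv: 10*u^3 + 71*u^2*v - 3*u^2 - 45*u*v^2 + 20*u*v + 6*v^3 - 2*v^2 + 6*v - 9
F^* omega = (10*u^2*v + 75*u*v^2 - 6*u*v + 18*u - 15*v^3 - 10*v^2) du + (10*u^3 + 71*u^2*v - 3*u^2 - 45*u*v^2 + 20*u*v + 6*v^3 - 2*v^2 + 6*v - 9) dv.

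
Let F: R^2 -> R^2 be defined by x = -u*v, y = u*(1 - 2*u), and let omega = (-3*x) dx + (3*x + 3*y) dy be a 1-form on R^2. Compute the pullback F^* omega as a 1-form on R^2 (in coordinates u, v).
F^* omega = (3*u*(8*u^2 + 4*u*v - 6*u - v^2 - v + 1)) du + (-3*u^2*v) dv

Using F^*(f dg) = (f ∘ F) d(g ∘ F), substitute each coordinate x_i by F_i(u, v) in f_i, and replace dx_i by d F_i = (∂F_i/∂u) du + (∂F_i/∂v) dv.
  For the x component: f_1(F) = 3*u*v; d F_1 = (-v) du + (-u) dv
  For the y component: f_2(F) = 3*u*(-2*u - v + 1); d F_2 = (1 - 4*u) du + (0) dv
Combining and collecting du, dv coefficients:
  coeff of du: 3*u*(8*u^2 + 4*u*v - 6*u - v^2 - v + 1)
  coeff of dv: -3*u^2*v
F^* omega = (3*u*(8*u^2 + 4*u*v - 6*u - v^2 - v + 1)) du + (-3*u^2*v) dv.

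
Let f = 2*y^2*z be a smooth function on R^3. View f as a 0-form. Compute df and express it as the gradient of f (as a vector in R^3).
df = (0) dx + (4*y*z) dy + (2*y^2) dz; grad f = (0, 4*y*z, 2*y^2)

For a 0-form f, d f = (∂f/∂x) dx + (∂f/∂y) dy + (∂f/∂z) dz. The components of the vector representation are exactly the entries of grad f in Cartesian coordinates:
  ∂f/∂x = 0
  ∂f/∂y = 4*y*z
  ∂f/∂z = 2*y^2.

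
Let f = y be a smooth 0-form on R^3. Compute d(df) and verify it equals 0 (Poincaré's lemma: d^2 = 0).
d(df) = 0

Step 1: df = sum_i (∂f/∂x_i) dx_i = (0) dx + (1) dy + (0) dz.
Step 2: Apply d again. Using the 1-form formula, the coefficient of dx ∧ dy in d(df) is ∂^2 f/∂x ∂y - ∂^2 f/∂y ∂x = (0) - (0) = 0 (equality of mixed partials for smooth f).
Similarly for dx ∧ dz and dy ∧ dz — all coefficients vanish. So d(df) = 0.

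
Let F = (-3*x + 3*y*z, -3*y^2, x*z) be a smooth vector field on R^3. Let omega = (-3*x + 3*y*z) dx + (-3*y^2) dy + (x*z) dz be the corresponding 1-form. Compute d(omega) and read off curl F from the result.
d(omega) = (0) dy ∧ dz + (3*y - z) dz ∧ dx + (-3*z) dx ∧ dy; curl F = (0, 3*y - z, -3*z)

d omega = sum_{i<j} (∂f_j/∂x_i - ∂f_i/∂x_j) dx_i ∧ dx_j. Under the identification (dy ∧ dz, dz ∧ dx, dx ∧ dy) ↔ (e_x, e_y, e_z), the coefficients are exactly the components of curl F. Compute:
  ∂R/∂y - ∂Q/∂z = (0) - (0) = 0
  ∂P/∂z - ∂R/∂x = (3*y) - (z) = 3*y - z
  ∂Q/∂x - ∂P/∂y = (0) - (3*z) = -3*z.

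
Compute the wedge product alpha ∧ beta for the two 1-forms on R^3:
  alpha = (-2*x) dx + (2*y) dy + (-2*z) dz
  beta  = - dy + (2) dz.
alpha ∧ beta = (2*x) dx ∧ dy + (-4*x) dx ∧ dz + (4*y - 2*z) dy ∧ dz

Distribute the wedge, using dx_i ∧ dx_j = -dx_j ∧ dx_i and dx_i ∧ dx_i = 0. For each pair (i, j) with i < j, the coefficient of dx_i ∧ dx_j in alpha ∧ beta is (alpha_i * beta_j - alpha_j * beta_i). Collecting: alpha ∧ beta = (2*x) dx ∧ dy + (-4*x) dx ∧ dz + (4*y - 2*z) dy ∧ dz.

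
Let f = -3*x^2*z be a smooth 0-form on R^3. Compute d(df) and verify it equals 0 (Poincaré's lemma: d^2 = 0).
d(df) = 0

Step 1: df = sum_i (∂f/∂x_i) dx_i = (-6*x*z) dx + (0) dy + (-3*x^2) dz.
Step 2: Apply d again. Using the 1-form formula, the coefficient of dx ∧ dy in d(df) is ∂^2 f/∂x ∂y - ∂^2 f/∂y ∂x = (0) - (0) = 0 (equality of mixed partials for smooth f).
Similarly for dx ∧ dz and dy ∧ dz — all coefficients vanish. So d(df) = 0.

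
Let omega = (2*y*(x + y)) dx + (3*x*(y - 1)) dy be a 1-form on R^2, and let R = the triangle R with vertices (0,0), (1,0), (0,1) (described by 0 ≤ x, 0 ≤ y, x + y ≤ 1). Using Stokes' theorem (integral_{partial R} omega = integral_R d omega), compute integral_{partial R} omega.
integral_(partial R) omega = -2

Stokes: integral_partial_R omega = integral_R d omega with d omega = (∂Q/∂x - ∂P/∂y) dx ∧ dy.
  ∂Q/∂x = 3*y - 3
  ∂P/∂y = 2*x + 4*y
  integrand = ∂Q/∂x - ∂P/∂y = -2*x - y - 3.
Integrating over R: integral_0^1 integral_0^{1-x} (-2*x - y - 3) dy dx = -2.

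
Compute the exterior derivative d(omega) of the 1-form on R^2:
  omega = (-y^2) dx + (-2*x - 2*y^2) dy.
d(omega) = (2*y - 2) dx ∧ dy

For a 1-form omega = sum_i f_i dx_i, the exterior derivative is
  d(omega) = sum_{i < j} (∂f_j/∂x_i - ∂f_i/∂x_j) dx_i ∧ dx_j.
  coefficient of dx ∧ dy: ∂f_2/∂x - ∂f_1/∂y = ∂(-2*x - 2*y^2)/∂x - ∂(-y^2)/∂y = 2*y - 2
Assembling: d(omega) = (2*y - 2) dx ∧ dy.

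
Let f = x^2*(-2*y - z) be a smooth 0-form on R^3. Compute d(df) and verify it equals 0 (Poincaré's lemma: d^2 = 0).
d(df) = 0

Step 1: df = sum_i (∂f/∂x_i) dx_i = (2*x*(-2*y - z)) dx + (-2*x^2) dy + (-x^2) dz.
Step 2: Apply d again. Using the 1-form formula, the coefficient of dx ∧ dy in d(df) is ∂^2 f/∂x ∂y - ∂^2 f/∂y ∂x = (-4*x) - (-4*x) = 0 (equality of mixed partials for smooth f).
Similarly for dx ∧ dz and dy ∧ dz — all coefficients vanish. So d(df) = 0.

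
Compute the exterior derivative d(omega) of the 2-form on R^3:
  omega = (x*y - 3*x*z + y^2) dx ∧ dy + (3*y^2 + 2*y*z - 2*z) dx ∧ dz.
d(omega) = (-3*x - 6*y - 2*z) dx ∧ dy ∧ dz

For a 2-form omega = sum_{i<j} g_{ij} dx_i ∧ dx_j, the exterior derivative is
  d(omega) = sum_{i<j} d(g_{ij}) ∧ dx_i ∧ dx_j = sum_{i<j, k} (∂g_{ij}/∂x_k) dx_k ∧ dx_i ∧ dx_j.
Expand each term, using dx_k ∧ dx_i ∧ dx_j = sgn(permutation) dx_{(a)} ∧ dx_{(b)} ∧ dx_{(c)} with (a < b < c) sorted:
  d(x*y - 3*x*z + y^2) includes (∂/∂z)(x*y - 3*x*z + y^2) dz = (-3*x) dz, which multiplied by dx ∧ dy gives (-3*x) dx ∧ dy ∧ dz
  d(3*y^2 + 2*y*z - 2*z) includes (∂/∂y)(3*y^2 + 2*y*z - 2*z) dy = (6*y + 2*z) dy, which multiplied by dx ∧ dz gives (-6*y - 2*z) dx ∧ dy ∧ dz
Collecting like 3-forms: d(omega) = (-3*x - 6*y - 2*z) dx ∧ dy ∧ dz.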